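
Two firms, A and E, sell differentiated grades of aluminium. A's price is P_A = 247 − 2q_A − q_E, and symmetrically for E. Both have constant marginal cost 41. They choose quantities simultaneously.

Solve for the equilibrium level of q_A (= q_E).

Firm A's profit: π = q_A(247 − 2q_A − q_E) − 41q_A.
∂π/∂q_A = 206 − 4q_A − q_E = 0 ⇒ q_A = 51.5 − 0.25q_E.
The game is symmetric, so in equilibrium q_E = q_A: the reaction function gives 1.25q_A = 51.5, hence q_A = 41.2.

41.2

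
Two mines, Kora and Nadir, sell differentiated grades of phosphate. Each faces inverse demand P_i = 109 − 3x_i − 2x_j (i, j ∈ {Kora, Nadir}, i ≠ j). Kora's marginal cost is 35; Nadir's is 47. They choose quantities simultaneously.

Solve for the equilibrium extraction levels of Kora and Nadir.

10, 7

Mine Kora's profit: π = x_{Kora}(109 − 3x_{Kora} − 2x_{Nadir}) − 35x_{Kora}.
∂π/∂x_{Kora} = 74 − 6x_{Kora} − 2x_{Nadir} = 0 ⇒ x_{Kora} = 37/3 − (1/3)x_{Nadir}.
Similarly x_{Nadir} = 31/3 − (1/3)x_{Kora}.
Substituting the second reaction function into the first: x_{Kora} = 37/3 − (1/3)(31/3 − (1/3)x_{Kora}), which gives (8/9)x_{Kora} = 80/9 ⇒ x_{Kora} = 10.
Then x_{Nadir} = 31/3 − (1/3)·10 = 7.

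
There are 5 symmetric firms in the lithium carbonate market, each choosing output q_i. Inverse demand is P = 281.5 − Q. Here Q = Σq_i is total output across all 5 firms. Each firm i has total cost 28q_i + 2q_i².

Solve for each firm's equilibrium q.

25.35

A representative firm's profit is π_i = q_i(281.5 − Q) − 28q_i − 2q_i², with Q = q_i + Σ_{j≠i} q_j.
First-order condition: 253.5 − 6q_i − Σ_{j≠i} q_j = 0.
In a symmetric equilibrium every firm chooses the same q, so Σ_{j≠i} q_j = 4q. The condition becomes 253.5 − 10q = 0, giving q = 253.5/10 = 25.35.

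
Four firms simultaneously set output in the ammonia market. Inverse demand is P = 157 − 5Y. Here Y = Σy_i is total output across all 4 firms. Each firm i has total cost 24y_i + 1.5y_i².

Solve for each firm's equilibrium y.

4.75

A representative firm's profit is π_i = y_i(157 − 5Y) − 24y_i − 1.5y_i², with Y = y_i + Σ_{j≠i} y_j.
First-order condition: 133 − 13y_i − 5Σ_{j≠i} y_j = 0.
Imposing symmetry (y_j = y for all j) turns Σ_{j≠i} y_j into 3y, so 133 = 28y and y = 4.75.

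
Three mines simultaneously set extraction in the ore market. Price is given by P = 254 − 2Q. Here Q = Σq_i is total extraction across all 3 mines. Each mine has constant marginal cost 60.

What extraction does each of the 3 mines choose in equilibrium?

A representative mine's profit is π_i = q_i(254 − 2Q) − 60q_i, with Q = q_i + Σ_{j≠i} q_j.
First-order condition: 194 − 4q_i − 2Σ_{j≠i} q_j = 0.
With identical mines, set every q_j = q: then 194 − 4q − 4q = 0, i.e. q = 194/8 = 24.25.

24.25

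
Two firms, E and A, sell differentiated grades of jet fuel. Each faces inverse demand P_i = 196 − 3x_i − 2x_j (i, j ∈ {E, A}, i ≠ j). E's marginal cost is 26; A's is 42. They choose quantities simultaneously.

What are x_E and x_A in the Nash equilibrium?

Firm E's profit: π = x_E(196 − 3x_E − 2x_A) − 26x_E.
∂π/∂x_E = 170 − 6x_E − 2x_A = 0 ⇒ x_E = 85/3 − (1/3)x_A.
Similarly x_A = 77/3 − (1/3)x_E.
Solving the two reaction functions simultaneously: (1 − (−1/3)(−1/3))x_E = 85/3 − (1/3)·(77/3), so (8/9)x_E = 178/9 and x_E = 22.25.
Then x_A = 77/3 − (1/3)·22.25 = 18.25.

22.25, 18.25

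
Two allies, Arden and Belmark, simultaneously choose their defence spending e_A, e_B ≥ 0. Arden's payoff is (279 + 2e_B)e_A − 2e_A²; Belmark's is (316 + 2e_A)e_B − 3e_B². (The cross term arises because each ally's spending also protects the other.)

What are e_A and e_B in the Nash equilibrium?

115.3, 91.1

Expanding Arden's payoff: 279e_A + 2e_Be_A − 2e_A².
∂π/∂e_A = 279 + 2e_B − 4e_A = 0, so e_A = 69.75 + 0.5e_B.
Likewise for Belmark: e_B = 158/3 + (1/3)e_A.
Substituting the second reaction function into the first: e_A = 69.75 + 0.5(158/3 + (1/3)e_A), which gives (5/6)e_A = 1153/12 ⇒ e_A = 115.3.
Then e_B = 158/3 + (1/3)·115.3 = 91.1.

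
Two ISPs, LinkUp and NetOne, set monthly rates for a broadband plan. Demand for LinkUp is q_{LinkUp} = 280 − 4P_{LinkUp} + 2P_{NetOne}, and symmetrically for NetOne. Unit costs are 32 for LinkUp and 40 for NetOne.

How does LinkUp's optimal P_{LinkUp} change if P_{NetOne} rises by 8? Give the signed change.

2

LinkUp's profit: π = (P_{LinkUp} − 32)(280 − 4P_{LinkUp} + 2P_{NetOne}).
∂π/∂P_{LinkUp} = 408 − 8P_{LinkUp} + 2P_{NetOne} = 0 ⇒ P_{LinkUp} = 51 + 0.25P_{NetOne}.
The reaction-function slope is 0.25, so an 8-unit rise in P_{NetOne} moves P_{LinkUp} by 0.25 × 8 = 2. LinkUp's best response rises — the actions are strategic complements.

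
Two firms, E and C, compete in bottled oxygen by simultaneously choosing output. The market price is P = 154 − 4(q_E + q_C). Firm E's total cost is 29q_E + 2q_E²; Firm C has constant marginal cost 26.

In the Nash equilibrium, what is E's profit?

Firm E's profit: π = q_E(154 − 4(q_E + q_C)) − 29q_E − 2q_E².
∂π/∂q_E = 125 − 12q_E − 4q_C = 0, so q_E = 125/12 − (1/3)q_C.
For C: ∂π/∂q_C = 128 − 8q_C − 4q_E = 0 ⇒ q_C = 16 − 0.5q_E.
Substituting the second reaction function into the first: q_E = 125/12 − (1/3)(16 − 0.5q_E), which gives (5/6)q_E = 61/12 ⇒ q_E = 6.1.
Then q_C = 16 − 0.5·6.1 = 12.95.
Price P = 154 − 4·19.05 = 77.8.
E's profit: (77.8 − 29)·6.1 − 2(6.1)² = 223.26.

223.26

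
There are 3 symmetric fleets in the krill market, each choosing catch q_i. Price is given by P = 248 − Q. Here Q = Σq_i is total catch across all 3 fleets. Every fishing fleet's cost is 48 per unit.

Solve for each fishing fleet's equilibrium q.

A representative fishing fleet's profit is π_i = q_i(248 − Q) − 48q_i, with Q = q_i + Σ_{j≠i} q_j.
First-order condition: 200 − 2q_i − Σ_{j≠i} q_j = 0.
With identical fishing fleets, set every q_j = q: then 200 − 2q − 2q = 0, i.e. q = 200/4 = 50.

50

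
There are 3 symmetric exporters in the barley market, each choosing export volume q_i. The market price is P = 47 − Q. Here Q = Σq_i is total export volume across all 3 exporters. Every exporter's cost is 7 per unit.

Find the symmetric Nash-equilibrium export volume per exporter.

10

A representative exporter's profit is π_i = q_i(47 − Q) − 7q_i, with Q = q_i + Σ_{j≠i} q_j.
First-order condition: 40 − 2q_i − Σ_{j≠i} q_j = 0.
Imposing symmetry (q_j = q for all j) turns Σ_{j≠i} q_j into 2q, so 40 = 4q and q = 10.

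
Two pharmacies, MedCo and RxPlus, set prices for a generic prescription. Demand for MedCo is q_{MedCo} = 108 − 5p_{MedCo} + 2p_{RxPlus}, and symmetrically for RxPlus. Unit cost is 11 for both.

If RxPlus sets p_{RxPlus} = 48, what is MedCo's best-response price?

MedCo's profit: π = (p_{MedCo} − 11)(108 − 5p_{MedCo} + 2p_{RxPlus}).
∂π/∂p_{MedCo} = 163 − 10p_{MedCo} + 2p_{RxPlus} = 0 ⇒ p_{MedCo} = 16.3 + 0.2p_{RxPlus}.
At p_{RxPlus} = 48: p_{MedCo} = 16.3 + 0.2·48 = 25.9.

25.9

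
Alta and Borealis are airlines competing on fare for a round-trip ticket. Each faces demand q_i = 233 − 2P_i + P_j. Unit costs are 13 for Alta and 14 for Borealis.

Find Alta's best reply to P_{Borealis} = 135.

98.5

Alta's profit: π = (P_{Alta} − 13)(233 − 2P_{Alta} + P_{Borealis}).
∂π/∂P_{Alta} = 259 − 4P_{Alta} + P_{Borealis} = 0 ⇒ P_{Alta} = 64.75 + 0.25P_{Borealis}.
At P_{Borealis} = 135: P_{Alta} = 64.75 + 0.25·135 = 98.5.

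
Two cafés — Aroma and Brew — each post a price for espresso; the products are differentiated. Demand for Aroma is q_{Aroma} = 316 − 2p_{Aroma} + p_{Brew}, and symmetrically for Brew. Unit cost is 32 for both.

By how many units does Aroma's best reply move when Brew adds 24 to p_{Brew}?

6

Aroma's profit: π = (p_{Aroma} − 32)(316 − 2p_{Aroma} + p_{Brew}).
∂π/∂p_{Aroma} = 380 − 4p_{Aroma} + p_{Brew} = 0 ⇒ p_{Aroma} = 95 + 0.25p_{Brew}.
The reaction-function slope is 0.25, so a 24-unit rise in p_{Brew} moves p_{Aroma} by 0.25 × 24 = 6. Aroma's best response rises — the actions are strategic complements.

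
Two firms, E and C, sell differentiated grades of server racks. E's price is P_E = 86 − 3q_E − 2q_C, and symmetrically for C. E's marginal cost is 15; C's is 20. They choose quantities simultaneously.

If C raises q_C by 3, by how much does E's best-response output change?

Firm E's profit: π = q_E(86 − 3q_E − 2q_C) − 15q_E.
∂π/∂q_E = 71 − 6q_E − 2q_C = 0 ⇒ q_E = 71/6 − (1/3)q_C.
The reaction-function slope is −1/3, so a 3-unit rise in q_C moves q_E by −1/3 × 3 = −1. E's best response falls — the actions are strategic substitutes.

-1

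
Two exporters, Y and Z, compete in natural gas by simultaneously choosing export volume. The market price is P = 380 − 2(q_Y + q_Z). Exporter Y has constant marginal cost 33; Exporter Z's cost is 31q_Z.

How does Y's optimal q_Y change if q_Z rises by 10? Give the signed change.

Exporter Y's profit: π = q_Y(380 − 2(q_Y + q_Z)) − 33q_Y.
∂π/∂q_Y = 347 − 4q_Y − 2q_Z = 0, so q_Y = 86.75 − 0.5q_Z.
The reaction-function slope is −0.5, so a 10-unit rise in q_Z moves q_Y by −0.5 × 10 = −5. Y's best response falls — the actions are strategic substitutes.

-5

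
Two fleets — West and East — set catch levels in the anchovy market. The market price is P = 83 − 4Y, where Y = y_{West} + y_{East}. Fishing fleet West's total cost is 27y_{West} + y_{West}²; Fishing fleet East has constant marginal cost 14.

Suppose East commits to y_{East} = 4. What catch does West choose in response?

Fishing fleet West's profit: π = y_{West}(83 − 4(y_{West} + y_{East})) − 27y_{West} − y_{West}².
∂π/∂y_{West} = 56 − 10y_{West} − 4y_{East} = 0, so y_{West} = 5.6 − 0.4y_{East}.
At y_{East} = 4: y_{West} = 5.6 − 0.4·4 = 4.

4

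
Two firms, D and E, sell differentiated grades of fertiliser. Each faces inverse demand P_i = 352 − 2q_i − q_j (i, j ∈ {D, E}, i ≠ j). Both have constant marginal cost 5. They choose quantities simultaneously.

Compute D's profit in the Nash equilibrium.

9632.72

Firm D's profit: π = q_D(352 − 2q_D − q_E) − 5q_D.
∂π/∂q_D = 347 − 4q_D − q_E = 0 ⇒ q_D = 86.75 − 0.25q_E.
The game is symmetric, so in equilibrium q_E = q_D: the reaction function gives 1.25q_D = 86.75, hence q_D = 69.4.
P_D = 352 − 2·69.4 − 69.4 = 143.8.
Profit = (143.8 − 5)·69.4 = 9632.72.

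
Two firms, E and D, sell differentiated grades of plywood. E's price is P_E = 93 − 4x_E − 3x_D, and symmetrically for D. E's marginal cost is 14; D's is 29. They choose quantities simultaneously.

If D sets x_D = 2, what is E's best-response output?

Firm E's profit: π = x_E(93 − 4x_E − 3x_D) − 14x_E.
∂π/∂x_E = 79 − 8x_E − 3x_D = 0 ⇒ x_E = 9.875 − 0.375x_D.
At x_D = 2: x_E = 9.875 − 0.375·2 = 9.125.

9.125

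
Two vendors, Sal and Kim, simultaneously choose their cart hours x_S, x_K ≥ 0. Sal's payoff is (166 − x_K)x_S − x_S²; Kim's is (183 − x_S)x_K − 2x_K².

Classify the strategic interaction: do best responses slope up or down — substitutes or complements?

Expanding Sal's payoff: 166x_S − x_Kx_S − x_S².
∂π/∂x_S = 166 − x_K − 2x_S = 0, so x_S = 83 − 0.5x_K.
The best-response slope dx_S/dx_K = −0.5 < 0: the reaction function is downward-sloping, so the choices are strategic substitutes.

strategic substitutes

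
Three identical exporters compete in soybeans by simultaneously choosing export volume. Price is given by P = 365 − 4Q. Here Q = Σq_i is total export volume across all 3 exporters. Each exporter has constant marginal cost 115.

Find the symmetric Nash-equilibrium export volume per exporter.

A representative exporter's profit is π_i = q_i(365 − 4Q) − 115q_i, with Q = q_i + Σ_{j≠i} q_j.
First-order condition: 250 − 8q_i − 4Σ_{j≠i} q_j = 0.
With identical exporters, set every q_j = q: then 250 − 8q − 8q = 0, i.e. q = 250/16 = 15.625.

15.625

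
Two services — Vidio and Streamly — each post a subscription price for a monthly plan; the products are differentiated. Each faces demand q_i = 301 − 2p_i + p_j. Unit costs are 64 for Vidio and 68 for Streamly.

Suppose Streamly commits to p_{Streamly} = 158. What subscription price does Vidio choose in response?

146.75

Vidio's profit: π = (p_{Vidio} − 64)(301 − 2p_{Vidio} + p_{Streamly}).
∂π/∂p_{Vidio} = 429 − 4p_{Vidio} + p_{Streamly} = 0 ⇒ p_{Vidio} = 107.25 + 0.25p_{Streamly}.
At p_{Streamly} = 158: p_{Vidio} = 107.25 + 0.25·158 = 146.75.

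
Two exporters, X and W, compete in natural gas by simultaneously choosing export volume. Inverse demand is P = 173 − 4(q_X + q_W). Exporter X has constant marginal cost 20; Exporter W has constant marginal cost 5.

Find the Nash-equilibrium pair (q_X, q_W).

Exporter X's profit: π = q_X(173 − 4(q_X + q_W)) − 20q_X.
∂π/∂q_X = 153 − 8q_X − 4q_W = 0, so q_X = 19.125 − 0.5q_W.
By the same steps for W: q_W = 21 − 0.5q_X.
Substituting the second reaction function into the first: q_X = 19.125 − 0.5(21 − 0.5q_X), which gives 0.75q_X = 8.625 ⇒ q_X = 11.5.
Then q_W = 21 − 0.5·11.5 = 15.25.

11.5, 15.25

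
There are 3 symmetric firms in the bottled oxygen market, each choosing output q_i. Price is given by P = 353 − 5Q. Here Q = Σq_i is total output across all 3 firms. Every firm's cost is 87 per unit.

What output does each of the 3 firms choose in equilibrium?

13.3

A representative firm's profit is π_i = q_i(353 − 5Q) − 87q_i, with Q = q_i + Σ_{j≠i} q_j.
First-order condition: 266 − 10q_i − 5Σ_{j≠i} q_j = 0.
In a symmetric equilibrium every firm chooses the same q, so Σ_{j≠i} q_j = 2q. The condition becomes 266 − 20q = 0, giving q = 266/20 = 13.3.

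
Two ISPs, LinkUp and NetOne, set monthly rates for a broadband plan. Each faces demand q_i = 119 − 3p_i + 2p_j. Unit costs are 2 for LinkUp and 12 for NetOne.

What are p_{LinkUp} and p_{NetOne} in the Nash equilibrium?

33.125, 36.875

LinkUp's profit: π = (p_{LinkUp} − 2)(119 − 3p_{LinkUp} + 2p_{NetOne}).
∂π/∂p_{LinkUp} = 125 − 6p_{LinkUp} + 2p_{NetOne} = 0 ⇒ p_{LinkUp} = 125/6 + (1/3)p_{NetOne}.
Similarly p_{NetOne} = 155/6 + (1/3)p_{LinkUp}.
Plugging p_{NetOne} into LinkUp's best response: p_{LinkUp} = 125/6 + (1/3)(155/6 + (1/3)p_{LinkUp}) ⇒ (8/9)p_{LinkUp} = 265/9, so p_{LinkUp} = 33.125.
Then p_{NetOne} = 155/6 + (1/3)·33.125 = 36.875.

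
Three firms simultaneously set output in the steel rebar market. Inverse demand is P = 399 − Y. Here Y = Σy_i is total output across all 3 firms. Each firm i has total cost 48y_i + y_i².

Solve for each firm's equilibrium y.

A representative firm's profit is π_i = y_i(399 − Y) − 48y_i − y_i², with Y = y_i + Σ_{j≠i} y_j.
First-order condition: 351 − 4y_i − Σ_{j≠i} y_j = 0.
With identical firms, set every y_j = y: then 351 − 4y − 2y = 0, i.e. y = 351/6 = 58.5.

58.5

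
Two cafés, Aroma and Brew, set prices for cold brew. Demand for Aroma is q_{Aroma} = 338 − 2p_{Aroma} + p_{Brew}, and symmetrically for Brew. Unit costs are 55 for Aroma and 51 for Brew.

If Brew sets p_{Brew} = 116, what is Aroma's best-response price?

Aroma's profit: π = (p_{Aroma} − 55)(338 − 2p_{Aroma} + p_{Brew}).
∂π/∂p_{Aroma} = 448 − 4p_{Aroma} + p_{Brew} = 0 ⇒ p_{Aroma} = 112 + 0.25p_{Brew}.
At p_{Brew} = 116: p_{Aroma} = 112 + 0.25·116 = 141.

141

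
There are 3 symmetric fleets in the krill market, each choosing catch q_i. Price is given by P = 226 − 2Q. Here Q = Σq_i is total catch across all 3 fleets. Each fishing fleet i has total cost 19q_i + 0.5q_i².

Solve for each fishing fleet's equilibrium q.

A representative fishing fleet's profit is π_i = q_i(226 − 2Q) − 19q_i − 0.5q_i², with Q = q_i + Σ_{j≠i} q_j.
First-order condition: 207 − 5q_i − 2Σ_{j≠i} q_j = 0.
Imposing symmetry (q_j = q for all j) turns Σ_{j≠i} q_j into 2q, so 207 = 9q and q = 23.

23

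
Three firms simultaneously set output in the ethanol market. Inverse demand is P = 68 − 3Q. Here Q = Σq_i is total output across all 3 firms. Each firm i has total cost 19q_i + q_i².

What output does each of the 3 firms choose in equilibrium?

3.5

A representative firm's profit is π_i = q_i(68 − 3Q) − 19q_i − q_i², with Q = q_i + Σ_{j≠i} q_j.
First-order condition: 49 − 8q_i − 3Σ_{j≠i} q_j = 0.
Imposing symmetry (q_j = q for all j) turns Σ_{j≠i} q_j into 2q, so 49 = 14q and q = 3.5.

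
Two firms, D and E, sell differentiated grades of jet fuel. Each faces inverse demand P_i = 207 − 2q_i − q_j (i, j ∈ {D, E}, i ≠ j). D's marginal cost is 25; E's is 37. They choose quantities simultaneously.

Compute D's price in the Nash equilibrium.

99.4

Firm D's profit: π = q_D(207 − 2q_D − q_E) − 25q_D.
∂π/∂q_D = 182 − 4q_D − q_E = 0 ⇒ q_D = 45.5 − 0.25q_E.
Similarly q_E = 42.5 − 0.25q_D.
Solving the two reaction functions simultaneously: (1 − (−0.25)(−0.25))q_D = 45.5 − 0.25·42.5, so 0.9375q_D = 34.875 and q_D = 37.2.
Then q_E = 42.5 − 0.25·37.2 = 33.2.
P_D = 207 − 2·37.2 − 33.2 = 99.4.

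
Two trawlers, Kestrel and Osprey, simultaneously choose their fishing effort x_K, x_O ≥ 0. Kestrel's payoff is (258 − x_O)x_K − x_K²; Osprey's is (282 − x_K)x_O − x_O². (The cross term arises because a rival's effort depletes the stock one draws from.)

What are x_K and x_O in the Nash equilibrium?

Expanding Kestrel's payoff: 258x_K − x_Ox_K − x_K².
∂π/∂x_K = 258 − x_O − 2x_K = 0, so x_K = 129 − 0.5x_O.
Likewise for Osprey: x_O = 141 − 0.5x_K.
Plugging x_O into Kestrel's best response: x_K = 129 − 0.5(141 − 0.5x_K) ⇒ 0.75x_K = 58.5, so x_K = 78.
Then x_O = 141 − 0.5·78 = 102.

78, 102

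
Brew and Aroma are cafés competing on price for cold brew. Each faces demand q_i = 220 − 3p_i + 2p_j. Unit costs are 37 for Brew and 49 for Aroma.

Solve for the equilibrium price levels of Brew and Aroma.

Brew's profit: π = (p_{Brew} − 37)(220 − 3p_{Brew} + 2p_{Aroma}).
∂π/∂p_{Brew} = 331 − 6p_{Brew} + 2p_{Aroma} = 0 ⇒ p_{Brew} = 331/6 + (1/3)p_{Aroma}.
Similarly p_{Aroma} = 367/6 + (1/3)p_{Brew}.
Substituting the second reaction function into the first: p_{Brew} = 331/6 + (1/3)(367/6 + (1/3)p_{Brew}), which gives (8/9)p_{Brew} = 680/9 ⇒ p_{Brew} = 85.
Then p_{Aroma} = 367/6 + (1/3)·85 = 89.5.

85, 89.5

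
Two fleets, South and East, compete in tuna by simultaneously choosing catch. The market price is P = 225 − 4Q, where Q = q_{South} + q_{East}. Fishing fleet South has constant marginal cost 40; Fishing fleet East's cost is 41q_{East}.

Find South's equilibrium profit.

961

Fishing fleet South's profit: π = q_{South}(225 − 4(q_{South} + q_{East})) − 40q_{South}.
∂π/∂q_{South} = 185 − 8q_{South} − 4q_{East} = 0, so q_{South} = 23.125 − 0.5q_{East}.
By the same steps for East: q_{East} = 23 − 0.5q_{South}.
Substituting the second reaction function into the first: q_{South} = 23.125 − 0.5(23 − 0.5q_{South}), which gives 0.75q_{South} = 11.625 ⇒ q_{South} = 15.5.
Then q_{East} = 23 − 0.5·15.5 = 15.25.
Price P = 225 − 4·30.75 = 102.
South's profit: (102 − 40)·15.5 = 961.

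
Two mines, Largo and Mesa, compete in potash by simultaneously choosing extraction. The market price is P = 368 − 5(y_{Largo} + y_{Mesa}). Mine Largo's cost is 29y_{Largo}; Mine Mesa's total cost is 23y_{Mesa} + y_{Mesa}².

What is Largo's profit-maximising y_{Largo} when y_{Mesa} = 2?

Mine Largo's profit: π = y_{Largo}(368 − 5(y_{Largo} + y_{Mesa})) − 29y_{Largo}.
∂π/∂y_{Largo} = 339 − 10y_{Largo} − 5y_{Mesa} = 0, so y_{Largo} = 33.9 − 0.5y_{Mesa}.
At y_{Mesa} = 2: y_{Largo} = 33.9 − 0.5·2 = 32.9.

32.9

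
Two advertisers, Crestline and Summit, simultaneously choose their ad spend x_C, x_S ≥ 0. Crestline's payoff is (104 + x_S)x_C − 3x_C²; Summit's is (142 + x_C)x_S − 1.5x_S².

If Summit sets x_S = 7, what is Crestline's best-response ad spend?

Expanding Crestline's payoff: 104x_C + x_Sx_C − 3x_C².
∂π/∂x_C = 104 + x_S − 6x_C = 0, so x_C = 52/3 + (1/6)x_S.
At x_S = 7: x_C = 52/3 + (1/6)·7 = 18.5.

18.5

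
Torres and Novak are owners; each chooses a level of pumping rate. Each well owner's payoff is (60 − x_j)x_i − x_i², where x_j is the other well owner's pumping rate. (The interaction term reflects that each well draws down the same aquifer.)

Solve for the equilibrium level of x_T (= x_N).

20

Torres's payoff is (60 − x_N)x_T − x_T².
∂π/∂x_T = 60 − x_N − 2x_T = 0, so x_T = 30 − 0.5x_N.
Setting x_T = x_N in the reaction function: x_T = 30 − 0.5x_T, so x_T = 30 / 1.5 = 20.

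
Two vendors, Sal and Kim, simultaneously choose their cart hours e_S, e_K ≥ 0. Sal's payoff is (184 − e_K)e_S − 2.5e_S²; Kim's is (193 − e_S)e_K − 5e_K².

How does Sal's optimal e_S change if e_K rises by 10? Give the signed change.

Expanding Sal's payoff: 184e_S − e_Ke_S − 2.5e_S².
∂π/∂e_S = 184 − e_K − 5e_S = 0, so e_S = 36.8 − 0.2e_K.
The reaction-function slope is −0.2, so a 10-unit rise in e_K moves e_S by −0.2 × 10 = −2. Sal's best response falls — the actions are strategic substitutes.

-2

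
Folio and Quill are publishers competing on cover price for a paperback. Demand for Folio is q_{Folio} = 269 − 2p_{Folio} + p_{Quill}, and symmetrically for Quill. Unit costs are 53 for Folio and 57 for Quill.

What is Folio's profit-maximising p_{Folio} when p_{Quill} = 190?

141.25

Folio's profit: π = (p_{Folio} − 53)(269 − 2p_{Folio} + p_{Quill}).
∂π/∂p_{Folio} = 375 − 4p_{Folio} + p_{Quill} = 0 ⇒ p_{Folio} = 93.75 + 0.25p_{Quill}.
At p_{Quill} = 190: p_{Folio} = 93.75 + 0.25·190 = 141.25.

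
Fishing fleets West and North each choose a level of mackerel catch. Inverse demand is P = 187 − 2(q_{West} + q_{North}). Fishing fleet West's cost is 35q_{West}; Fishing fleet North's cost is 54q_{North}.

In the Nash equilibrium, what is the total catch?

Fishing fleet West's profit: π = q_{West}(187 − 2(q_{West} + q_{North})) − 35q_{West}.
∂π/∂q_{West} = 152 − 4q_{West} − 2q_{North} = 0, so q_{West} = 38 − 0.5q_{North}.
By the same steps for North: q_{North} = 33.25 − 0.5q_{West}.
Plugging q_{North} into West's best response: q_{West} = 38 − 0.5(33.25 − 0.5q_{West}) ⇒ 0.75q_{West} = 21.375, so q_{West} = 28.5.
Then q_{North} = 33.25 − 0.5·28.5 = 19.
Total catch: 28.5 + 19 = 47.5.

47.5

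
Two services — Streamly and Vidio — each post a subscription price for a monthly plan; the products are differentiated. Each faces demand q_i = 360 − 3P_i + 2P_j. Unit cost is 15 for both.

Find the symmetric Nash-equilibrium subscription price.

101.25

Streamly's profit: π = (P_{Streamly} − 15)(360 − 3P_{Streamly} + 2P_{Vidio}).
∂π/∂P_{Streamly} = 405 − 6P_{Streamly} + 2P_{Vidio} = 0 ⇒ P_{Streamly} = 67.5 + (1/3)P_{Vidio}.
By symmetry P_{Vidio} = P_{Streamly}; substituting into the reaction function, (2/3)P_{Streamly} = 67.5 and P_{Streamly} = 101.25.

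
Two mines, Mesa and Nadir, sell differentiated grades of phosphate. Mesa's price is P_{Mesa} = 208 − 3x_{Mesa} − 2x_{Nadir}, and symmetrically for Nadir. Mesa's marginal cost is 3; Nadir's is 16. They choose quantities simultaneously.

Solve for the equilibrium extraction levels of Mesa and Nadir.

Mine Mesa's profit: π = x_{Mesa}(208 − 3x_{Mesa} − 2x_{Nadir}) − 3x_{Mesa}.
∂π/∂x_{Mesa} = 205 − 6x_{Mesa} − 2x_{Nadir} = 0 ⇒ x_{Mesa} = 205/6 − (1/3)x_{Nadir}.
Similarly x_{Nadir} = 32 − (1/3)x_{Mesa}.
Plugging x_{Nadir} into Mesa's best response: x_{Mesa} = 205/6 − (1/3)(32 − (1/3)x_{Mesa}) ⇒ (8/9)x_{Mesa} = 23.5, so x_{Mesa} = 26.4375.
Then x_{Nadir} = 32 − (1/3)·26.4375 = 23.1875.

26.4375, 23.1875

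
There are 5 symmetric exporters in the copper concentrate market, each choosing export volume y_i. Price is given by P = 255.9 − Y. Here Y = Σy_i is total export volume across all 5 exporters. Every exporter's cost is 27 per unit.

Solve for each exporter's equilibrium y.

A representative exporter's profit is π_i = y_i(255.9 − Y) − 27y_i, with Y = y_i + Σ_{j≠i} y_j.
First-order condition: 228.9 − 2y_i − Σ_{j≠i} y_j = 0.
In a symmetric equilibrium every exporter chooses the same y, so Σ_{j≠i} y_j = 4y. The condition becomes 228.9 − 6y = 0, giving y = 228.9/6 = 38.15.

38.15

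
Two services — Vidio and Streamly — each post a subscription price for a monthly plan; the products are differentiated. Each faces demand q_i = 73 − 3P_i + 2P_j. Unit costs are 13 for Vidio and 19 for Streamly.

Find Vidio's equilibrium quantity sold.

Vidio's profit: π = (P_{Vidio} − 13)(73 − 3P_{Vidio} + 2P_{Streamly}).
∂π/∂P_{Vidio} = 112 − 6P_{Vidio} + 2P_{Streamly} = 0 ⇒ P_{Vidio} = 56/3 + (1/3)P_{Streamly}.
Similarly P_{Streamly} = 65/3 + (1/3)P_{Vidio}.
Substituting the second reaction function into the first: P_{Vidio} = 56/3 + (1/3)(65/3 + (1/3)P_{Vidio}), which gives (8/9)P_{Vidio} = 233/9 ⇒ P_{Vidio} = 29.125.
Then P_{Streamly} = 65/3 + (1/3)·29.125 = 31.375.
q_{Vidio} = 73 − 3·29.125 + 2·31.375 = 48.375.

48.375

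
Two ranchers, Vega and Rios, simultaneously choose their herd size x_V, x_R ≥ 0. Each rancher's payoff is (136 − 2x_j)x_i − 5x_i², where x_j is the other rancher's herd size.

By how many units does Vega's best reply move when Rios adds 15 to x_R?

Vega's payoff is (136 − 2x_R)x_V − 5x_V².
∂π/∂x_V = 136 − 2x_R − 10x_V = 0, so x_V = 13.6 − 0.2x_R.
The reaction-function slope is −0.2, so a 15-unit rise in x_R moves x_V by −0.2 × 15 = −3. Vega's best response falls — the actions are strategic substitutes.

-3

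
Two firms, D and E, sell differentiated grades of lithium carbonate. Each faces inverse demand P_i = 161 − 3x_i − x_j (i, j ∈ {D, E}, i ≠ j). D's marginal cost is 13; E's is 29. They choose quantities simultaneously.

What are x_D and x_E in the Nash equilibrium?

Firm D's profit: π = x_D(161 − 3x_D − x_E) − 13x_D.
∂π/∂x_D = 148 − 6x_D − x_E = 0 ⇒ x_D = 74/3 − (1/6)x_E.
Similarly x_E = 22 − (1/6)x_D.
Solving the two reaction functions simultaneously: (1 − (−1/6)(−1/6))x_D = 74/3 − (1/6)·22, so (35/36)x_D = 21 and x_D = 21.6.
Then x_E = 22 − (1/6)·21.6 = 18.4.

21.6, 18.4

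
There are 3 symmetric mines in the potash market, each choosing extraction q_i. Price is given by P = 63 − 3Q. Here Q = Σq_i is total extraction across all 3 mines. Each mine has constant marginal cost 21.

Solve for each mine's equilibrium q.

3.5

A representative mine's profit is π_i = q_i(63 − 3Q) − 21q_i, with Q = q_i + Σ_{j≠i} q_j.
First-order condition: 42 − 6q_i − 3Σ_{j≠i} q_j = 0.
In a symmetric equilibrium every mine chooses the same q, so Σ_{j≠i} q_j = 2q. The condition becomes 42 − 12q = 0, giving q = 42/12 = 3.5.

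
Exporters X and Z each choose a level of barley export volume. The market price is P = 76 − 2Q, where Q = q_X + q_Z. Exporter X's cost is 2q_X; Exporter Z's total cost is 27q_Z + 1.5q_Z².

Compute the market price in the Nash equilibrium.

37

Exporter X's profit: π = q_X(76 − 2(q_X + q_Z)) − 2q_X.
∂π/∂q_X = 74 − 4q_X − 2q_Z = 0, so q_X = 18.5 − 0.5q_Z.
For Z: ∂π/∂q_Z = 49 − 7q_Z − 2q_X = 0 ⇒ q_Z = 7 − (2/7)q_X.
Solving the two reaction functions simultaneously: (1 − (−0.5)(−2/7))q_X = 18.5 − 0.5·7, so (6/7)q_X = 15 and q_X = 17.5.
Then q_Z = 7 − (2/7)·17.5 = 2.
Equilibrium price: P = 76 − 2·19.5 = 37.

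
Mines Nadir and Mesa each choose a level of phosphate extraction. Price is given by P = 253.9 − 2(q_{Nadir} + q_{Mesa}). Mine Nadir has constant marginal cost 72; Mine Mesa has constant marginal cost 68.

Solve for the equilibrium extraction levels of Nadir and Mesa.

Mine Nadir's profit: π = q_{Nadir}(253.9 − 2(q_{Nadir} + q_{Mesa})) − 72q_{Nadir}.
∂π/∂q_{Nadir} = 181.9 − 4q_{Nadir} − 2q_{Mesa} = 0, so q_{Nadir} = 45.475 − 0.5q_{Mesa}.
By the same steps for Mesa: q_{Mesa} = 46.475 − 0.5q_{Nadir}.
Plugging q_{Mesa} into Nadir's best response: q_{Nadir} = 45.475 − 0.5(46.475 − 0.5q_{Nadir}) ⇒ 0.75q_{Nadir} = 22.2375, so q_{Nadir} = 29.65.
Then q_{Mesa} = 46.475 − 0.5·29.65 = 31.65.

29.65, 31.65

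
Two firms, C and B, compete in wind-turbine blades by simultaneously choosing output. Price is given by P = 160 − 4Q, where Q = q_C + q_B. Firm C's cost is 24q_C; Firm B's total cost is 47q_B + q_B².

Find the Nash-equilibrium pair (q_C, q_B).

14.1875, 5.625

Firm C's profit: π = q_C(160 − 4(q_C + q_B)) − 24q_C.
∂π/∂q_C = 136 − 8q_C − 4q_B = 0, so q_C = 17 − 0.5q_B.
For B: ∂π/∂q_B = 113 − 10q_B − 4q_C = 0 ⇒ q_B = 11.3 − 0.4q_C.
Solving the two reaction functions simultaneously: (1 − (−0.5)(−0.4))q_C = 17 − 0.5·11.3, so 0.8q_C = 11.35 and q_C = 14.1875.
Then q_B = 11.3 − 0.4·14.1875 = 5.625.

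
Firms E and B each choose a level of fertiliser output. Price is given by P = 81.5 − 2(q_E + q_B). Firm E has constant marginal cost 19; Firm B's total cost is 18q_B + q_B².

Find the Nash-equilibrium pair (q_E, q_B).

Firm E's profit: π = q_E(81.5 − 2(q_E + q_B)) − 19q_E.
∂π/∂q_E = 62.5 − 4q_E − 2q_B = 0, so q_E = 15.625 − 0.5q_B.
For B: ∂π/∂q_B = 63.5 − 6q_B − 2q_E = 0 ⇒ q_B = 127/12 − (1/3)q_E.
Plugging q_B into E's best response: q_E = 15.625 − 0.5(127/12 − (1/3)q_E) ⇒ (5/6)q_E = 31/3, so q_E = 12.4.
Then q_B = 127/12 − (1/3)·12.4 = 6.45.

12.4, 6.45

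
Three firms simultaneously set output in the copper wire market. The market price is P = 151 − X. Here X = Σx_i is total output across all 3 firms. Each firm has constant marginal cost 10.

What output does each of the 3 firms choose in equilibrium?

35.25

A representative firm's profit is π_i = x_i(151 − X) − 10x_i, with X = x_i + Σ_{j≠i} x_j.
First-order condition: 141 − 2x_i − Σ_{j≠i} x_j = 0.
Imposing symmetry (x_j = x for all j) turns Σ_{j≠i} x_j into 2x, so 141 = 4x and x = 35.25.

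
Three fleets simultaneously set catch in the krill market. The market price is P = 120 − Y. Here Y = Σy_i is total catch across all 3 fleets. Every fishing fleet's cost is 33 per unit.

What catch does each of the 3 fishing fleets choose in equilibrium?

A representative fishing fleet's profit is π_i = y_i(120 − Y) − 33y_i, with Y = y_i + Σ_{j≠i} y_j.
First-order condition: 87 − 2y_i − Σ_{j≠i} y_j = 0.
Imposing symmetry (y_j = y for all j) turns Σ_{j≠i} y_j into 2y, so 87 = 4y and y = 21.75.

21.75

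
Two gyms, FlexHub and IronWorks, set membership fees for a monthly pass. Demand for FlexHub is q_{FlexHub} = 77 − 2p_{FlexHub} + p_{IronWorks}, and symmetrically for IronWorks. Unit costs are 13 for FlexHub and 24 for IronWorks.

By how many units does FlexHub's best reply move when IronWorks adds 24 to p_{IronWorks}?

FlexHub's profit: π = (p_{FlexHub} − 13)(77 − 2p_{FlexHub} + p_{IronWorks}).
∂π/∂p_{FlexHub} = 103 − 4p_{FlexHub} + p_{IronWorks} = 0 ⇒ p_{FlexHub} = 25.75 + 0.25p_{IronWorks}.
The reaction-function slope is 0.25, so a 24-unit rise in p_{IronWorks} moves p_{FlexHub} by 0.25 × 24 = 6. FlexHub's best response rises — the actions are strategic complements.

6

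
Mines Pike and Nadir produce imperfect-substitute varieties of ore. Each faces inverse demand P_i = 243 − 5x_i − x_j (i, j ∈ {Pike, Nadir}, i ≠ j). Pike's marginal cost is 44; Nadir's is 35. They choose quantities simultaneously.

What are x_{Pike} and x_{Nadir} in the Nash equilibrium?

18, 19

Mine Pike's profit: π = x_{Pike}(243 − 5x_{Pike} − x_{Nadir}) − 44x_{Pike}.
∂π/∂x_{Pike} = 199 − 10x_{Pike} − x_{Nadir} = 0 ⇒ x_{Pike} = 19.9 − 0.1x_{Nadir}.
Similarly x_{Nadir} = 20.8 − 0.1x_{Pike}.
Plugging x_{Nadir} into Pike's best response: x_{Pike} = 19.9 − 0.1(20.8 − 0.1x_{Pike}) ⇒ 0.99x_{Pike} = 17.82, so x_{Pike} = 18.
Then x_{Nadir} = 20.8 − 0.1·18 = 19.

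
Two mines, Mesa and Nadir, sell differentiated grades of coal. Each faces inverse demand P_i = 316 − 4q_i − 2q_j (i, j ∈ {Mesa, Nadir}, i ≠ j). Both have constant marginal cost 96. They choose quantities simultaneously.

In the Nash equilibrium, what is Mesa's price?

Mine Mesa's profit: π = q_{Mesa}(316 − 4q_{Mesa} − 2q_{Nadir}) − 96q_{Mesa}.
∂π/∂q_{Mesa} = 220 − 8q_{Mesa} − 2q_{Nadir} = 0 ⇒ q_{Mesa} = 27.5 − 0.25q_{Nadir}.
The game is symmetric, so in equilibrium q_{Nadir} = q_{Mesa}: the reaction function gives 1.25q_{Mesa} = 27.5, hence q_{Mesa} = 22.
P_{Mesa} = 316 − 4·22 − 2·22 = 184.

184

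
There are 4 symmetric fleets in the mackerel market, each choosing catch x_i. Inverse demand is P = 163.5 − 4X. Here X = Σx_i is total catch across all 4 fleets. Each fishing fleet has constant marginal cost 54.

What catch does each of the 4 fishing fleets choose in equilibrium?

5.475

A representative fishing fleet's profit is π_i = x_i(163.5 − 4X) − 54x_i, with X = x_i + Σ_{j≠i} x_j.
First-order condition: 109.5 − 8x_i − 4Σ_{j≠i} x_j = 0.
With identical fishing fleets, set every x_j = x: then 109.5 − 8x − 12x = 0, i.e. x = 109.5/20 = 5.475.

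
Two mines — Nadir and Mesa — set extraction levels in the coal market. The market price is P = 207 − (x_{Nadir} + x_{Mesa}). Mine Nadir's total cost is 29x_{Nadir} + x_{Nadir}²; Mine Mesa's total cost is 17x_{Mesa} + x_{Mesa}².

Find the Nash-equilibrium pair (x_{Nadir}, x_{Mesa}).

34.8, 38.8

Mine Nadir's profit: π = x_{Nadir}(207 − (x_{Nadir} + x_{Mesa})) − 29x_{Nadir} − x_{Nadir}².
∂π/∂x_{Nadir} = 178 − 4x_{Nadir} − x_{Mesa} = 0, so x_{Nadir} = 44.5 − 0.25x_{Mesa}.
By the same steps for Mesa: x_{Mesa} = 47.5 − 0.25x_{Nadir}.
Solving the two reaction functions simultaneously: (1 − (−0.25)(−0.25))x_{Nadir} = 44.5 − 0.25·47.5, so 0.9375x_{Nadir} = 32.625 and x_{Nadir} = 34.8.
Then x_{Mesa} = 47.5 − 0.25·34.8 = 38.8.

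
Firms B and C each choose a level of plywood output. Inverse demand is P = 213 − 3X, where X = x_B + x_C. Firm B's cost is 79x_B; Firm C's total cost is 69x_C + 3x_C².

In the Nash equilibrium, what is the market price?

Firm B's profit: π = x_B(213 − 3(x_B + x_C)) − 79x_B.
∂π/∂x_B = 134 − 6x_B − 3x_C = 0, so x_B = 67/3 − 0.5x_C.
For C: ∂π/∂x_C = 144 − 12x_C − 3x_B = 0 ⇒ x_C = 12 − 0.25x_B.
Substituting the second reaction function into the first: x_B = 67/3 − 0.5(12 − 0.25x_B), which gives 0.875x_B = 49/3 ⇒ x_B = 56/3.
Then x_C = 12 − 0.25·(56/3) = 22/3.
Equilibrium price: P = 213 − 3·26 = 135.

135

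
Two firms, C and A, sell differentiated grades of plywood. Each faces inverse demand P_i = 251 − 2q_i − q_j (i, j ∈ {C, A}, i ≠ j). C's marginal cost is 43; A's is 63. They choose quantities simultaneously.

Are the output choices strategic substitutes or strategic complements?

strategic substitutes

Firm C's profit: π = q_C(251 − 2q_C − q_A) − 43q_C.
∂π/∂q_C = 208 − 4q_C − q_A = 0 ⇒ q_C = 52 − 0.25q_A.
The best-response slope dq_C/dq_A = −0.25 < 0: the reaction function is downward-sloping, so the choices are strategic substitutes.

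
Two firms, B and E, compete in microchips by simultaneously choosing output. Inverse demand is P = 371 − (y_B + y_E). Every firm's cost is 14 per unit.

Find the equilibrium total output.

238

Firm B's profit: π = y_B(371 − (y_B + y_E)) − 14y_B.
∂π/∂y_B = 357 − 2y_B − y_E = 0, so y_B = 178.5 − 0.5y_E.
The game is symmetric, so in equilibrium y_E = y_B: the reaction function gives 1.5y_B = 178.5, hence y_B = 119.
Total output: 119 + 119 = 238.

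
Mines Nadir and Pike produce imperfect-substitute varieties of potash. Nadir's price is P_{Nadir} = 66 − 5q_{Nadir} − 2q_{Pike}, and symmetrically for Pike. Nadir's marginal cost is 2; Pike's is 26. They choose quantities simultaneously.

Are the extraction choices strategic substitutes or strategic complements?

strategic substitutes

Mine Nadir's profit: π = q_{Nadir}(66 − 5q_{Nadir} − 2q_{Pike}) − 2q_{Nadir}.
∂π/∂q_{Nadir} = 64 − 10q_{Nadir} − 2q_{Pike} = 0 ⇒ q_{Nadir} = 6.4 − 0.2q_{Pike}.
The best-response slope dq_{Nadir}/dq_{Pike} = −0.2 < 0: the reaction function is downward-sloping, so the choices are strategic substitutes.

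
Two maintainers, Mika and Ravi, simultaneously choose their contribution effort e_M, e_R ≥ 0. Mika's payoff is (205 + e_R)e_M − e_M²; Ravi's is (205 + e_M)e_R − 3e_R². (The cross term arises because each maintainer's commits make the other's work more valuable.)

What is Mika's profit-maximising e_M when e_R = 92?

Expanding Mika's payoff: 205e_M + e_Re_M − e_M².
∂π/∂e_M = 205 + e_R − 2e_M = 0, so e_M = 102.5 + 0.5e_R.
At e_R = 92: e_M = 102.5 + 0.5·92 = 148.5.

148.5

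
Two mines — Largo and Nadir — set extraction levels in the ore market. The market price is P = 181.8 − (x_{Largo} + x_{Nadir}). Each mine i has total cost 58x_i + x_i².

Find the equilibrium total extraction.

49.52

Mine Largo's profit: π = x_{Largo}(181.8 − (x_{Largo} + x_{Nadir})) − 58x_{Largo} − x_{Largo}².
∂π/∂x_{Largo} = 123.8 − 4x_{Largo} − x_{Nadir} = 0, so x_{Largo} = 30.95 − 0.25x_{Nadir}.
The game is symmetric, so in equilibrium x_{Nadir} = x_{Largo}: the reaction function gives 1.25x_{Largo} = 30.95, hence x_{Largo} = 24.76.
Total extraction: 24.76 + 24.76 = 49.52.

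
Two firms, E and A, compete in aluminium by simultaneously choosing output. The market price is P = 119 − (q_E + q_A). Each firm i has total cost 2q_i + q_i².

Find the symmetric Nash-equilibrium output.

Firm E's profit: π = q_E(119 − (q_E + q_A)) − 2q_E − q_E².
∂π/∂q_E = 117 − 4q_E − q_A = 0, so q_E = 29.25 − 0.25q_A.
By symmetry q_A = q_E; substituting into the reaction function, 1.25q_E = 29.25 and q_E = 23.4.

23.4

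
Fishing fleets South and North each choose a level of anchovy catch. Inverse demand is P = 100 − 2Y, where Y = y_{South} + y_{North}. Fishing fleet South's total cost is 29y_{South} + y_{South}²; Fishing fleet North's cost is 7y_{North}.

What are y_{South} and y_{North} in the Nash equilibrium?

Fishing fleet South's profit: π = y_{South}(100 − 2(y_{South} + y_{North})) − 29y_{South} − y_{South}².
∂π/∂y_{South} = 71 − 6y_{South} − 2y_{North} = 0, so y_{South} = 71/6 − (1/3)y_{North}.
For North: ∂π/∂y_{North} = 93 − 4y_{North} − 2y_{South} = 0 ⇒ y_{North} = 23.25 − 0.5y_{South}.
Plugging y_{North} into South's best response: y_{South} = 71/6 − (1/3)(23.25 − 0.5y_{South}) ⇒ (5/6)y_{South} = 49/12, so y_{South} = 4.9.
Then y_{North} = 23.25 − 0.5·4.9 = 20.8.

4.9, 20.8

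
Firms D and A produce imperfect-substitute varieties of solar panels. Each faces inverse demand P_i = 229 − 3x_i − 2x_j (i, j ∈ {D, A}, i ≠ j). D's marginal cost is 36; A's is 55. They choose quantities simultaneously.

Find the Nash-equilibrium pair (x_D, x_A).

25.3125, 20.5625

Firm D's profit: π = x_D(229 − 3x_D − 2x_A) − 36x_D.
∂π/∂x_D = 193 − 6x_D − 2x_A = 0 ⇒ x_D = 193/6 − (1/3)x_A.
Similarly x_A = 29 − (1/3)x_D.
Substituting the second reaction function into the first: x_D = 193/6 − (1/3)(29 − (1/3)x_D), which gives (8/9)x_D = 22.5 ⇒ x_D = 25.3125.
Then x_A = 29 − (1/3)·25.3125 = 20.5625.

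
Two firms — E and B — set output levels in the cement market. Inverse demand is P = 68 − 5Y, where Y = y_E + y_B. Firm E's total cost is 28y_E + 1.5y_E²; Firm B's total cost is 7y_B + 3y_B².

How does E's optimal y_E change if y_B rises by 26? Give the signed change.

Firm E's profit: π = y_E(68 − 5(y_E + y_B)) − 28y_E − 1.5y_E².
∂π/∂y_E = 40 − 13y_E − 5y_B = 0, so y_E = 40/13 − (5/13)y_B.
The reaction-function slope is −5/13, so a 26-unit rise in y_B moves y_E by −5/13 × 26 = −10. E's best response falls — the actions are strategic substitutes.

-10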